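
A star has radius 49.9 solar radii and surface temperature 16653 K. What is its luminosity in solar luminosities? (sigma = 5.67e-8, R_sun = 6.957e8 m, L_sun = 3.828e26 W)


R = 49.9 * 6.957e8 m = 3.471543e+10 m. L = 4*pi*R^2*sigma*T^4 = 4*pi*(3.471543e+10)^2 * 5.67e-8 * 16653^4 = 6.60401345e+31 W. L/L_sun = 6.60401345e+31 / 3.828e26 = 172518.6377

172518.6377 L_sun


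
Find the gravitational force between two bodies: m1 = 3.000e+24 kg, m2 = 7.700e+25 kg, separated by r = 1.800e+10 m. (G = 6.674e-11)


F = G*m1*m2/r^2 = 6.674e-11 * 3.000e+24 * 7.700e+25 / (1.800e+10)^2 = 6.674e-11 * 2.310e+50 / 3.240e+20 = 4.758e+19

4.758e+19 N


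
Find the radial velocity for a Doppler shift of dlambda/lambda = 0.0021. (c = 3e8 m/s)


v = (dlambda/lambda) * c = 0.0021 * 3e8 = 630000.0

630000.0 m/s


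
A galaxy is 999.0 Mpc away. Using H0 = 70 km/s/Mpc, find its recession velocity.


v = H0 * d = 70 * 999.0 = 69930.0

69930.0 km/s


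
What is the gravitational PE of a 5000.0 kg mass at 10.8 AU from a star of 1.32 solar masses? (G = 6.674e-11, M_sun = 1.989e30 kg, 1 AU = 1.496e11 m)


M = 1.32 * 1.989e30 kg = 2.62548e+30 kg; r = 10.8 AU * 1.496e11 m/AU = 1.61568e+12 m. U = -GM*m/r = -(6.674e-11 * 2.62548e+30 * 5000.0) / 1.61568e+12 = -5.423e+11

-5.423e+11 J


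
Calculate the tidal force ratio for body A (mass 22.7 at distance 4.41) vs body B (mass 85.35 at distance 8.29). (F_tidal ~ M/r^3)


Ratio = (M1/r1^3) / (M2/r2^3) = (22.7/4.41^3) / (85.35/8.29^3) = 1.7667

1.7667


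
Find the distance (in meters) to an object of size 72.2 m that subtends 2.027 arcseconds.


D = size / theta_rad, theta_rad = 2.027 * pi/(180*3600) = 9.827e-06, D = 7.347e+06

7.347e+06 m


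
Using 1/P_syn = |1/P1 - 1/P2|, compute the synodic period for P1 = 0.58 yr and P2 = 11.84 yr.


1/P_syn = |1/P1 - 1/P2| = |1/0.58 - 1/11.84| => P_syn = 0.6099

0.6099 years


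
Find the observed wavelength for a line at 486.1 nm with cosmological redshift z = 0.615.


lam_obs = lam_emit * (1 + z) = 486.1 * (1 + 0.615) = 785.0515

785.0515 nm


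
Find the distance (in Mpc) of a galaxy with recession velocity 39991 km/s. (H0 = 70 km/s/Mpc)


d = v / H0 = 39991 / 70 = 571.3

571.3 Mpc


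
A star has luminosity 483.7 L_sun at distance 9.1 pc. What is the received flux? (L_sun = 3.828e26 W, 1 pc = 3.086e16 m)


F = L / (4*pi*d^2) = 1.852e+29 / (4*pi*(2.808e+17)^2) = 1.868e-07

1.868e-07 W/m^2


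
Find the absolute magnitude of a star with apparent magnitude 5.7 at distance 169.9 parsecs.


M = m - 5*log10(d) + 5 = 5.7 - 5*log10(169.9) + 5 = -0.451

-0.451


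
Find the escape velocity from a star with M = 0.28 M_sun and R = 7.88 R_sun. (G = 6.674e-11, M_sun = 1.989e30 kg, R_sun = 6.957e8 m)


M = 0.28 * 1.989e30 kg = 5.5692e+29 kg; R = 7.88 * 6.957e8 m = 5.482116e+09 m. v_esc = sqrt(2GM/R) = sqrt(2 * 6.674e-11 * 5.5692e+29 / 5.482116e+09) = 116447.5608

116447.5608 m/s


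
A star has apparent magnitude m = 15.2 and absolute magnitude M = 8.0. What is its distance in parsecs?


d = 10^((m - M + 5)/5) = 10^((15.2 - 8.0 + 5)/5) = 275.4229

275.4229 pc


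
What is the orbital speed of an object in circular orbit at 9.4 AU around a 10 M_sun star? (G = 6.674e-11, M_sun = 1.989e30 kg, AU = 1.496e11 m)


v = sqrt(GM/r) = sqrt(6.674e-11 * 1.989e+31 / 1.406e+12) = 30724.2131

30724.2131 m/s


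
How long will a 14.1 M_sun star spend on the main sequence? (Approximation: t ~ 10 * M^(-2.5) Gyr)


t = 10 * M^(-2.5) = 10 * 14.1^(-2.5) = 0.0134

0.0134 Gyr


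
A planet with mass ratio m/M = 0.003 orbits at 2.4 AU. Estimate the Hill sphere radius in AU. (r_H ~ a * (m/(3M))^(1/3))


r_H = a * (m/3M)^(1/3) = 2.4 * (0.003/3)^(1/3) = 0.24

0.24 AU


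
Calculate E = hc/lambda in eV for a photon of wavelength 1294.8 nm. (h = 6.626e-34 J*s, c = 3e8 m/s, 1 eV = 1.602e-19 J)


E = hc/lambda = 6.626e-34 * 3e8 / 1.295e-06 = 1.535e-19 J = 0.9583 eV

0.9583 eV


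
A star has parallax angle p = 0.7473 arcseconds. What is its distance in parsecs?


d = 1/p = 1/0.7473 = 1.3382

1.3382 pc


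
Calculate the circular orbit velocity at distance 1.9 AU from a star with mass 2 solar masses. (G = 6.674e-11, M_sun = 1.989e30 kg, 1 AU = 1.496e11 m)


v = sqrt(GM/r) = sqrt(6.674e-11 * 3.978e+30 / 2.842e+11) = 30562.079

30562.079 m/s


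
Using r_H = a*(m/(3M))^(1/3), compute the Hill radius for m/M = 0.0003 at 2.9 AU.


r_H = a * (m/3M)^(1/3) = 2.9 * (0.0003/3)^(1/3) = 0.1346

0.1346 AU


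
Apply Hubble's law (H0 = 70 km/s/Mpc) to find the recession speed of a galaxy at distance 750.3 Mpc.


v = H0 * d = 70 * 750.3 = 52521.0

52521.0 km/s


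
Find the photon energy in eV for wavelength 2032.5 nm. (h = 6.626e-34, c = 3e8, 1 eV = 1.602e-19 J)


E = hc/lambda = 6.626e-34 * 3e8 / 2.033e-06 = 9.780e-20 J = 0.6105 eV

0.6105 eV


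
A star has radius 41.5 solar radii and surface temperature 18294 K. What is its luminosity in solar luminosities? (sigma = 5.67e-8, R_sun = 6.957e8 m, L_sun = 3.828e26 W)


R = 41.5 * 6.957e8 m = 2.887155e+10 m. L = 4*pi*R^2*sigma*T^4 = 4*pi*(2.887155e+10)^2 * 5.67e-8 * 18294^4 = 6.652238663e+31 W. L/L_sun = 6.652238663e+31 / 3.828e26 = 173778.4395

173778.4395 L_sun


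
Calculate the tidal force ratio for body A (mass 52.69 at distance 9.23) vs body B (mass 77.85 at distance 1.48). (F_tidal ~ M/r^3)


Ratio = (M1/r1^3) / (M2/r2^3) = (52.69/9.23^3) / (77.85/1.48^3) = 0.0028

0.0028


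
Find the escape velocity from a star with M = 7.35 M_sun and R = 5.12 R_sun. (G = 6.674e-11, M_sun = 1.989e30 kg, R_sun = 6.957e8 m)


M = 7.35 * 1.989e30 kg = 1.461915e+31 kg; R = 5.12 * 6.957e8 m = 3.561984e+09 m. v_esc = sqrt(2GM/R) = sqrt(2 * 6.674e-11 * 1.461915e+31 / 3.561984e+09) = 740155.8532

740155.8532 m/s


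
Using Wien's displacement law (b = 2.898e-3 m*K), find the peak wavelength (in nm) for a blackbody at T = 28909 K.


lam_max = b / T = 2.898e-3 / 28909 = 1.002e-07 m = 100.2456 nm

100.2456 nm


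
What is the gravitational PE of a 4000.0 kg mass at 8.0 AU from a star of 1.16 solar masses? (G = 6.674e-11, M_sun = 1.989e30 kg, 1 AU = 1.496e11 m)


M = 1.16 * 1.989e30 kg = 2.30724e+30 kg; r = 8.0 AU * 1.496e11 m/AU = 1.1968e+12 m. U = -GM*m/r = -(6.674e-11 * 2.30724e+30 * 4000.0) / 1.1968e+12 = -5.147e+11

-5.147e+11 J


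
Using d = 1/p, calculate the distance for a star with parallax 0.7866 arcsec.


d = 1/p = 1/0.7866 = 1.2713

1.2713 pc


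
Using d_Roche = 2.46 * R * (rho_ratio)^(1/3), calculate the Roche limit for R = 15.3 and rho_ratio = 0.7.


d_Roche = 2.46 * 15.3 * 0.7^(1/3) = 33.4189

33.4189


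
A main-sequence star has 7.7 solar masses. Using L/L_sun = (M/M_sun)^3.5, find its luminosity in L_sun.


L/L_sun = (M/M_sun)^3.5 = 7.7^3.5 = 1266.8277

1266.8277 L_sun


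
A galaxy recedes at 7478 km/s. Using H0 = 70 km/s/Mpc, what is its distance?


d = v / H0 = 7478 / 70 = 106.8286

106.8286 Mpc


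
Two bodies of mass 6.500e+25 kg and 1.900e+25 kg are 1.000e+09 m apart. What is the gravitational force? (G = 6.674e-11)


F = G*m1*m2/r^2 = 6.674e-11 * 6.500e+25 * 1.900e+25 / (1.000e+09)^2 = 6.674e-11 * 1.235e+51 / 1.000e+18 = 8.242e+22

8.242e+22 N


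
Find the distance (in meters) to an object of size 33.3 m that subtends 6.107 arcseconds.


D = size / theta_rad, theta_rad = 6.107 * pi/(180*3600) = 2.961e-05, D = 1.125e+06

1.125e+06 m


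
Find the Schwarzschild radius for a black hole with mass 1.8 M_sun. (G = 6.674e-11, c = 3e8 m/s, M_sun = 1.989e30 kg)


M = 1.8 * 1.989e30 kg = 3.5802e+30 kg. rs = 2GM/c^2 = 2 * 6.674e-11 * 3.5802e+30 / (3e8)^2 = 5309.8344

5309.8344 m


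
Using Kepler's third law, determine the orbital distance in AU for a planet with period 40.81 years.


a = P^(2/3) = 40.81^(2/3) = 11.8534

11.8534 AU


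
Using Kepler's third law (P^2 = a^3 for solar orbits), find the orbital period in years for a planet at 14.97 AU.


P = a^(3/2) = 14.97^1.5 = 57.9206

57.9206 years


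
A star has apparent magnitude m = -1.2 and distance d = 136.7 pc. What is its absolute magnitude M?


M = m - 5*log10(d) + 5 = -1.2 - 5*log10(136.7) + 5 = -6.8788

-6.8788


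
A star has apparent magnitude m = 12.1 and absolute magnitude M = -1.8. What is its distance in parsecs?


d = 10^((m - M + 5)/5) = 10^((12.1 - -1.8 + 5)/5) = 6025.5959

6025.5959 pc


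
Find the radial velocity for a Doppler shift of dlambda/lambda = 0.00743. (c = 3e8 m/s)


v = (dlambda/lambda) * c = 0.00743 * 3e8 = 2.229e+06

2.229e+06 m/s


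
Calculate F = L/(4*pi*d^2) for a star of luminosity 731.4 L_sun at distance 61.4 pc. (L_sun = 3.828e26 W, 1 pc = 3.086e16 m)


F = L / (4*pi*d^2) = 2.800e+29 / (4*pi*(1.895e+18)^2) = 6.206e-09

6.206e-09 W/m^2


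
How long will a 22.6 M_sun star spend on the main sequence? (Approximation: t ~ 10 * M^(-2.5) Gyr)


t = 10 * M^(-2.5) = 10 * 22.6^(-2.5) = 0.0041

0.0041 Gyr


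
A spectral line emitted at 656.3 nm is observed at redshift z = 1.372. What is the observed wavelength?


lam_obs = lam_emit * (1 + z) = 656.3 * (1 + 1.372) = 1556.7436

1556.7436 nm


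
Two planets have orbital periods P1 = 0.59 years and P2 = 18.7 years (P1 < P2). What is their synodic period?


1/P_syn = |1/P1 - 1/P2| = |1/0.59 - 1/18.7| => P_syn = 0.6092

0.6092 years


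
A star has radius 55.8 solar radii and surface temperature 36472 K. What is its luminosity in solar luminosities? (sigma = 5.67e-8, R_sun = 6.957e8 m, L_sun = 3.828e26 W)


R = 55.8 * 6.957e8 m = 3.882006e+10 m. L = 4*pi*R^2*sigma*T^4 = 4*pi*(3.882006e+10)^2 * 5.67e-8 * 36472^4 = 1.899956441e+33 W. L/L_sun = 1.899956441e+33 / 3.828e26 = 4.963e+06

4.963e+06 L_sun


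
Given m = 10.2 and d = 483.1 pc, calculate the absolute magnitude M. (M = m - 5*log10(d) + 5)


M = m - 5*log10(d) + 5 = 10.2 - 5*log10(483.1) + 5 = 1.7798

1.7798


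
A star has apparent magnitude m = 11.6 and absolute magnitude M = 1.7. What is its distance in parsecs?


d = 10^((m - M + 5)/5) = 10^((11.6 - 1.7 + 5)/5) = 954.9926

954.9926 pc


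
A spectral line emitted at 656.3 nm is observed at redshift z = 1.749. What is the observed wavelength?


lam_obs = lam_emit * (1 + z) = 656.3 * (1 + 1.749) = 1804.1687

1804.1687 nm


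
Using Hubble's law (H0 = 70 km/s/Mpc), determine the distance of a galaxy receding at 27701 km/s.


d = v / H0 = 27701 / 70 = 395.7286

395.7286 Mpc


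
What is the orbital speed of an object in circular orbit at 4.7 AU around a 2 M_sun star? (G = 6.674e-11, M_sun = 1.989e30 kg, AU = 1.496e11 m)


v = sqrt(GM/r) = sqrt(6.674e-11 * 3.978e+30 / 7.031e+11) = 19431.6986

19431.6986 m/s


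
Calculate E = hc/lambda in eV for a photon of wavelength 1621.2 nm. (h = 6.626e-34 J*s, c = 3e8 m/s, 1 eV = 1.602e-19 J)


E = hc/lambda = 6.626e-34 * 3e8 / 1.621e-06 = 1.226e-19 J = 0.7654 eV

0.7654 eV


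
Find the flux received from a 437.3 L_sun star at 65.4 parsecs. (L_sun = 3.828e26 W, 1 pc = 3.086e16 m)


F = L / (4*pi*d^2) = 1.674e+29 / (4*pi*(2.018e+18)^2) = 3.270e-09

3.270e-09 W/m^2


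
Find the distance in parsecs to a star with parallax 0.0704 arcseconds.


d = 1/p = 1/0.0704 = 14.2045

14.2045 pc


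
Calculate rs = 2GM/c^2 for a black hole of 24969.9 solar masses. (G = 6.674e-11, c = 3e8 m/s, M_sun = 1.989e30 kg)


M = 24969.9 * 1.989e30 kg = 4.96651311e+34 kg. rs = 2GM/c^2 = 2 * 6.674e-11 * 4.96651311e+34 / (3e8)^2 = 7.366e+07

7.366e+07 m


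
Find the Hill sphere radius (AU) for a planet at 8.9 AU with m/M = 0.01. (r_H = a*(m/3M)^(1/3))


r_H = a * (m/3M)^(1/3) = 8.9 * (0.01/3)^(1/3) = 1.3295

1.3295 AU


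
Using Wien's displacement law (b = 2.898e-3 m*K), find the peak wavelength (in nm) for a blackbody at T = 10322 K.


lam_max = b / T = 2.898e-3 / 10322 = 2.808e-07 m = 280.7595 nm

280.7595 nm


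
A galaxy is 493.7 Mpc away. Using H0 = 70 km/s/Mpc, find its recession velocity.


v = H0 * d = 70 * 493.7 = 34559.0

34559.0 km/s


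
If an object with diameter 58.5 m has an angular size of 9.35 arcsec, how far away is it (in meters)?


D = size / theta_rad, theta_rad = 9.35 * pi/(180*3600) = 4.533e-05, D = 1.291e+06

1.291e+06 m


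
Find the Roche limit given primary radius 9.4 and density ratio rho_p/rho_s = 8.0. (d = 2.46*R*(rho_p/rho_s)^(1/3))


d_Roche = 2.46 * 9.4 * 8.0^(1/3) = 46.248

46.248


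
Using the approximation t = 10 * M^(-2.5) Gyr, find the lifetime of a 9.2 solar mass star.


t = 10 * M^(-2.5) = 10 * 9.2^(-2.5) = 0.039

0.039 Gyr


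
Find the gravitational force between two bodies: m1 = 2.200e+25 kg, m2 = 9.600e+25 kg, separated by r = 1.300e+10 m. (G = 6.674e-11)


F = G*m1*m2/r^2 = 6.674e-11 * 2.200e+25 * 9.600e+25 / (1.300e+10)^2 = 6.674e-11 * 2.112e+51 / 1.690e+20 = 8.341e+20

8.341e+20 N


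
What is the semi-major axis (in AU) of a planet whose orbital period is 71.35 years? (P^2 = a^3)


a = P^(2/3) = 71.35^(2/3) = 17.2027

17.2027 AU


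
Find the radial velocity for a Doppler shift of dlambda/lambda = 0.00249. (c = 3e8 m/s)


v = (dlambda/lambda) * c = 0.00249 * 3e8 = 747000.0

747000.0 m/s


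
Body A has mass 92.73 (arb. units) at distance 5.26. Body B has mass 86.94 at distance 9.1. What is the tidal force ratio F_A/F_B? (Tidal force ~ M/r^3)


Ratio = (M1/r1^3) / (M2/r2^3) = (92.73/5.26^3) / (86.94/9.1^3) = 5.5229

5.5229


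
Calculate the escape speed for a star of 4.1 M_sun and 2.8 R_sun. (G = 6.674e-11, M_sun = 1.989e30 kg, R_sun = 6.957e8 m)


M = 4.1 * 1.989e30 kg = 8.1549e+30 kg; R = 2.8 * 6.957e8 m = 1.94796e+09 m. v_esc = sqrt(2GM/R) = sqrt(2 * 6.674e-11 * 8.1549e+30 / 1.94796e+09) = 747527.8915

747527.8915 m/s


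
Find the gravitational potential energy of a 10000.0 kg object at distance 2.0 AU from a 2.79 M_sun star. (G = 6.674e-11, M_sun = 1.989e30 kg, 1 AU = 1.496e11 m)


M = 2.79 * 1.989e30 kg = 5.54931e+30 kg; r = 2.0 AU * 1.496e11 m/AU = 2.992e+11 m. U = -GM*m/r = -(6.674e-11 * 5.54931e+30 * 10000.0) / 2.992e+11 = -1.238e+13

-1.238e+13 J


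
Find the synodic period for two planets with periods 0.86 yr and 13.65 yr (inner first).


1/P_syn = |1/P1 - 1/P2| = |1/0.86 - 1/13.65| => P_syn = 0.9178

0.9178 years


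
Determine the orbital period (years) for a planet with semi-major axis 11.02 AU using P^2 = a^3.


P = a^(3/2) = 11.02^1.5 = 36.5824

36.5824 years


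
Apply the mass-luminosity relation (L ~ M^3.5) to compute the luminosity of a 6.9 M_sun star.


L/L_sun = (M/M_sun)^3.5 = 6.9^3.5 = 862.9225

862.9225 L_sun


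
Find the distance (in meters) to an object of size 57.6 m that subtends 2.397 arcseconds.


D = size / theta_rad, theta_rad = 2.397 * pi/(180*3600) = 1.162e-05, D = 4.957e+06

4.957e+06 m


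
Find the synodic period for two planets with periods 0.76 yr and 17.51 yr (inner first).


1/P_syn = |1/P1 - 1/P2| = |1/0.76 - 1/17.51| => P_syn = 0.7945

0.7945 years


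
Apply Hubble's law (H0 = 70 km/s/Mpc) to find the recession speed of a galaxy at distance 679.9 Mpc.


v = H0 * d = 70 * 679.9 = 47593.0

47593.0 km/s


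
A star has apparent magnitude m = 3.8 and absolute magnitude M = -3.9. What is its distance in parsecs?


d = 10^((m - M + 5)/5) = 10^((3.8 - -3.9 + 5)/5) = 346.7369

346.7369 pc


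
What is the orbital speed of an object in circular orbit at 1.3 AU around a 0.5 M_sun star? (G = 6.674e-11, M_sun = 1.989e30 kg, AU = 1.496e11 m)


v = sqrt(GM/r) = sqrt(6.674e-11 * 9.945e+29 / 1.945e+11) = 18473.8759

18473.8759 m/s


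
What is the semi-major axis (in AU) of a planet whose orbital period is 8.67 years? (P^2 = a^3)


a = P^(2/3) = 8.67^(2/3) = 4.2203

4.2203 AU


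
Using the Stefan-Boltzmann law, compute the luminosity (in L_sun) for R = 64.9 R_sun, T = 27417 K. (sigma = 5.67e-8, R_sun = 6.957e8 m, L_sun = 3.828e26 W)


R = 64.9 * 6.957e8 m = 4.515093e+10 m. L = 4*pi*R^2*sigma*T^4 = 4*pi*(4.515093e+10)^2 * 5.67e-8 * 27417^4 = 8.207408532e+32 W. L/L_sun = 8.207408532e+32 / 3.828e26 = 2.144e+06

2.144e+06 L_sun


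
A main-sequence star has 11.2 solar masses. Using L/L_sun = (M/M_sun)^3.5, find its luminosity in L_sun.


L/L_sun = (M/M_sun)^3.5 = 11.2^3.5 = 4701.7884

4701.7884 L_sun


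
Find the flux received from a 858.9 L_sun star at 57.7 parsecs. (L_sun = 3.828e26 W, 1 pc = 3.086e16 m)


F = L / (4*pi*d^2) = 3.288e+29 / (4*pi*(1.781e+18)^2) = 8.252e-09

8.252e-09 W/m^2


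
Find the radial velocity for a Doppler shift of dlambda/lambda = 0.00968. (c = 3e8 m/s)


v = (dlambda/lambda) * c = 0.00968 * 3e8 = 2.904e+06

2.904e+06 m/s


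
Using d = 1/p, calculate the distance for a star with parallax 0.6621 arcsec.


d = 1/p = 1/0.6621 = 1.5103

1.5103 pc


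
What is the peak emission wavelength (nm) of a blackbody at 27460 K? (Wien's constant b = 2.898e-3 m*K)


lam_max = b / T = 2.898e-3 / 27460 = 1.055e-07 m = 105.5353 nm

105.5353 nm


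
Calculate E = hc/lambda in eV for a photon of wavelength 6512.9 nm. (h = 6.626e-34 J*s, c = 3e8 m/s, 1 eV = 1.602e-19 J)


E = hc/lambda = 6.626e-34 * 3e8 / 6.513e-06 = 3.052e-20 J = 0.1905 eV

0.1905 eV


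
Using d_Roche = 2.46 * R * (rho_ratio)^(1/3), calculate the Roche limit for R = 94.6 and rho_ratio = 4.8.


d_Roche = 2.46 * 94.6 * 4.8^(1/3) = 392.5606

392.5606


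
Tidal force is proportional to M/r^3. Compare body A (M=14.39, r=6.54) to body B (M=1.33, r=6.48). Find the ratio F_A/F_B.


Ratio = (M1/r1^3) / (M2/r2^3) = (14.39/6.54^3) / (1.33/6.48^3) = 10.5245

10.5245


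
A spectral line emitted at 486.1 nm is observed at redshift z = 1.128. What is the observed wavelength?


lam_obs = lam_emit * (1 + z) = 486.1 * (1 + 1.128) = 1034.4208

1034.4208 nm


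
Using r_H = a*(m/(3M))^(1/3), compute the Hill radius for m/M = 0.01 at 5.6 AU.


r_H = a * (m/3M)^(1/3) = 5.6 * (0.01/3)^(1/3) = 0.8365

0.8365 AU


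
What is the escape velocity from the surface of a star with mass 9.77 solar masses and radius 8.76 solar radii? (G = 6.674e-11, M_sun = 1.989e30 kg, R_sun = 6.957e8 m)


M = 9.77 * 1.989e30 kg = 1.943253e+31 kg; R = 8.76 * 6.957e8 m = 6.094332e+09 m. v_esc = sqrt(2GM/R) = sqrt(2 * 6.674e-11 * 1.943253e+31 / 6.094332e+09) = 652393.6386

652393.6386 m/s


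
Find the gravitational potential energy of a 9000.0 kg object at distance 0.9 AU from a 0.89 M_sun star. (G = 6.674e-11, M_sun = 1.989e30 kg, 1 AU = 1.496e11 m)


M = 0.89 * 1.989e30 kg = 1.77021e+30 kg; r = 0.9 AU * 1.496e11 m/AU = 1.3464e+11 m. U = -GM*m/r = -(6.674e-11 * 1.77021e+30 * 9000.0) / 1.3464e+11 = -7.897e+12

-7.897e+12 J


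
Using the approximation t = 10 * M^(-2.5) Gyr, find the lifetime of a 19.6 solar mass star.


t = 10 * M^(-2.5) = 10 * 19.6^(-2.5) = 0.0059

0.0059 Gyr


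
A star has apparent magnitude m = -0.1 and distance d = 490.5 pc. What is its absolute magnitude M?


M = m - 5*log10(d) + 5 = -0.1 - 5*log10(490.5) + 5 = -8.5532

-8.5532


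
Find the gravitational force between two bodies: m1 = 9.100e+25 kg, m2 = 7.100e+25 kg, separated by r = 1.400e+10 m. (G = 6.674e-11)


F = G*m1*m2/r^2 = 6.674e-11 * 9.100e+25 * 7.100e+25 / (1.400e+10)^2 = 6.674e-11 * 6.461e+51 / 1.960e+20 = 2.200e+21

2.200e+21 N


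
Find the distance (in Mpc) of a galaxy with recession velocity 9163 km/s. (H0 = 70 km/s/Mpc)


d = v / H0 = 9163 / 70 = 130.9

130.9 Mpc


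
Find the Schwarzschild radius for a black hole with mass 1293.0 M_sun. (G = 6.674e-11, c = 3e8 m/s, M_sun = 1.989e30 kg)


M = 1293.0 * 1.989e30 kg = 2.571777e+33 kg. rs = 2GM/c^2 = 2 * 6.674e-11 * 2.571777e+33 / (3e8)^2 = 3.814e+06

3.814e+06 m


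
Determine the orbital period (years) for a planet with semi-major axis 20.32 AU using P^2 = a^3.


P = a^(3/2) = 20.32^1.5 = 91.5979

91.5979 years


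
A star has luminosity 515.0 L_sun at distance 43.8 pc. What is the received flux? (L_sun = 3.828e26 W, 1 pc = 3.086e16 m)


F = L / (4*pi*d^2) = 1.971e+29 / (4*pi*(1.352e+18)^2) = 8.587e-09

8.587e-09 W/m^2


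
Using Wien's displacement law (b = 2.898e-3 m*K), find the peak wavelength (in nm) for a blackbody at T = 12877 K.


lam_max = b / T = 2.898e-3 / 12877 = 2.251e-07 m = 225.0524 nm

225.0524 nm


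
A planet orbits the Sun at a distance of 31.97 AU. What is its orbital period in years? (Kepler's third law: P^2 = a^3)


P = a^(3/2) = 31.97^1.5 = 180.7648

180.7648 years


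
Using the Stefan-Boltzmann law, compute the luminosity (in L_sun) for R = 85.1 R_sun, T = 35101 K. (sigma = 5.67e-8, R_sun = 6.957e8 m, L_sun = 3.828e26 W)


R = 85.1 * 6.957e8 m = 5.920407e+10 m. L = 4*pi*R^2*sigma*T^4 = 4*pi*(5.920407e+10)^2 * 5.67e-8 * 35101^4 = 3.791176531e+33 W. L/L_sun = 3.791176531e+33 / 3.828e26 = 9.904e+06

9.904e+06 L_sun


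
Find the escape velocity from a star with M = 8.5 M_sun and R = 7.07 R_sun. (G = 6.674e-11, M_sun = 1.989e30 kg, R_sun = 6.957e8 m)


M = 8.5 * 1.989e30 kg = 1.69065e+31 kg; R = 7.07 * 6.957e8 m = 4.918599e+09 m. v_esc = sqrt(2GM/R) = sqrt(2 * 6.674e-11 * 1.69065e+31 / 4.918599e+09) = 677351.7307

677351.7307 m/s


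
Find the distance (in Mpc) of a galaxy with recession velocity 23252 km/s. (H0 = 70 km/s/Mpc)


d = v / H0 = 23252 / 70 = 332.1714

332.1714 Mpc


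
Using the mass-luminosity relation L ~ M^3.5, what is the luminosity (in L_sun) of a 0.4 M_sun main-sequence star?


L/L_sun = (M/M_sun)^3.5 = 0.4^3.5 = 0.0405

0.0405 L_sun


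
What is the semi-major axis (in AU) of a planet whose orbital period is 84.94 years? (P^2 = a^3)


a = P^(2/3) = 84.94^(2/3) = 19.323

19.323 AU


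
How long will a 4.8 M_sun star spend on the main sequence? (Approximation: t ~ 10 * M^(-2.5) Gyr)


t = 10 * M^(-2.5) = 10 * 4.8^(-2.5) = 0.1981

0.1981 Gyr


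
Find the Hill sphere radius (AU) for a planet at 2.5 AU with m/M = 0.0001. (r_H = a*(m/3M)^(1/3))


r_H = a * (m/3M)^(1/3) = 2.5 * (0.0001/3)^(1/3) = 0.0805

0.0805 AU


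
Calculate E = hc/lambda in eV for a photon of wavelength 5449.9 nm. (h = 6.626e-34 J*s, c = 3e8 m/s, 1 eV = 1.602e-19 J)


E = hc/lambda = 6.626e-34 * 3e8 / 5.450e-06 = 3.647e-20 J = 0.2277 eV

0.2277 eV


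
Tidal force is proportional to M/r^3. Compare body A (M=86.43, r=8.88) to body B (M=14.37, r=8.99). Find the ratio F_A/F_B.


Ratio = (M1/r1^3) / (M2/r2^3) = (86.43/8.88^3) / (14.37/8.99^3) = 6.2409

6.2409


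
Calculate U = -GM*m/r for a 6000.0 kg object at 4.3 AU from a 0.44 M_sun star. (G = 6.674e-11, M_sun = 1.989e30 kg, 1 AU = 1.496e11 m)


M = 0.44 * 1.989e30 kg = 8.7516e+29 kg; r = 4.3 AU * 1.496e11 m/AU = 6.4328e+11 m. U = -GM*m/r = -(6.674e-11 * 8.7516e+29 * 6000.0) / 6.4328e+11 = -5.448e+11

-5.448e+11 J


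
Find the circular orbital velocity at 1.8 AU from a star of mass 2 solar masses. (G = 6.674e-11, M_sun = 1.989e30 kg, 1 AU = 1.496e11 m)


v = sqrt(GM/r) = sqrt(6.674e-11 * 3.978e+30 / 2.693e+11) = 31399.5512

31399.5512 m/s


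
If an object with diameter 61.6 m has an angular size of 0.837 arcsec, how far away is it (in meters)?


D = size / theta_rad, theta_rad = 0.837 * pi/(180*3600) = 4.058e-06, D = 1.518e+07

1.518e+07 m


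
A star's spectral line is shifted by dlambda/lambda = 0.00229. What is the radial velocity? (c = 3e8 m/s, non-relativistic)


v = (dlambda/lambda) * c = 0.00229 * 3e8 = 687000.0

687000.0 m/s


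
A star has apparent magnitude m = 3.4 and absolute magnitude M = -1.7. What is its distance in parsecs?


d = 10^((m - M + 5)/5) = 10^((3.4 - -1.7 + 5)/5) = 104.7129

104.7129 pc


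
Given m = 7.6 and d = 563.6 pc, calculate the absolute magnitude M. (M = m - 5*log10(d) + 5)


M = m - 5*log10(d) + 5 = 7.6 - 5*log10(563.6) + 5 = -1.1549

-1.1549


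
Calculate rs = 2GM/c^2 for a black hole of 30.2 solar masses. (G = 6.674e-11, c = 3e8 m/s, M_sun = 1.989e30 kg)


M = 30.2 * 1.989e30 kg = 6.00678e+31 kg. rs = 2GM/c^2 = 2 * 6.674e-11 * 6.00678e+31 / (3e8)^2 = 89087.2216

89087.2216 m


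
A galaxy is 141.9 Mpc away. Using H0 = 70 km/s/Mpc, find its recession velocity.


v = H0 * d = 70 * 141.9 = 9933.0

9933.0 km/s


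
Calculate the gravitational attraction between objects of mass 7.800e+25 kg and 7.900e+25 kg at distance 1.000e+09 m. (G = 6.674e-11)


F = G*m1*m2/r^2 = 6.674e-11 * 7.800e+25 * 7.900e+25 / (1.000e+09)^2 = 6.674e-11 * 6.162e+51 / 1.000e+18 = 4.113e+23

4.113e+23 N


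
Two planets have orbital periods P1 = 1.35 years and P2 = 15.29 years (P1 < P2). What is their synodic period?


1/P_syn = |1/P1 - 1/P2| = |1/1.35 - 1/15.29| => P_syn = 1.4807

1.4807 years


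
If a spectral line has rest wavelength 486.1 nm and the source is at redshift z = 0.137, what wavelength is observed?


lam_obs = lam_emit * (1 + z) = 486.1 * (1 + 0.137) = 552.6957

552.6957 nm


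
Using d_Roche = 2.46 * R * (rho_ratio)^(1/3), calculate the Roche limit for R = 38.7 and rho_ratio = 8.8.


d_Roche = 2.46 * 38.7 * 8.8^(1/3) = 196.5503

196.5503


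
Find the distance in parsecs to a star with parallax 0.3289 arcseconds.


d = 1/p = 1/0.3289 = 3.0404

3.0404 pc


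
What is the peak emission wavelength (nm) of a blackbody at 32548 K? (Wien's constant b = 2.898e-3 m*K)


lam_max = b / T = 2.898e-3 / 32548 = 8.904e-08 m = 89.0377 nm

89.0377 nm


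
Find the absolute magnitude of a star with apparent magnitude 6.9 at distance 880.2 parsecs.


M = m - 5*log10(d) + 5 = 6.9 - 5*log10(880.2) + 5 = -2.8229

-2.8229


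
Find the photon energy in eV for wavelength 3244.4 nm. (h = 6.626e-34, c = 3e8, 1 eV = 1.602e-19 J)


E = hc/lambda = 6.626e-34 * 3e8 / 3.244e-06 = 6.127e-20 J = 0.3825 eV

0.3825 eV


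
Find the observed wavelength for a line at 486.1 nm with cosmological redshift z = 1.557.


lam_obs = lam_emit * (1 + z) = 486.1 * (1 + 1.557) = 1242.9577

1242.9577 nm


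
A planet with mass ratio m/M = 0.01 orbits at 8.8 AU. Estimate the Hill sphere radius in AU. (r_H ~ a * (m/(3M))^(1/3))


r_H = a * (m/3M)^(1/3) = 8.8 * (0.01/3)^(1/3) = 1.3145

1.3145 AU


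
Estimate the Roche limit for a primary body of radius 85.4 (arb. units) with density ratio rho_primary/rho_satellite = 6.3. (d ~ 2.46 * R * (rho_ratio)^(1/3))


d_Roche = 2.46 * 85.4 * 6.3^(1/3) = 388.0072

388.0072


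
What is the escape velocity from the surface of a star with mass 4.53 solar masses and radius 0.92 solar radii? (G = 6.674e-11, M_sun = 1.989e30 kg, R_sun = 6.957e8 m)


M = 4.53 * 1.989e30 kg = 9.01017e+30 kg; R = 0.92 * 6.957e8 m = 6.40044e+08 m. v_esc = sqrt(2GM/R) = sqrt(2 * 6.674e-11 * 9.01017e+30 / 6.40044e+08) = 1.371e+06

1.371e+06 m/s


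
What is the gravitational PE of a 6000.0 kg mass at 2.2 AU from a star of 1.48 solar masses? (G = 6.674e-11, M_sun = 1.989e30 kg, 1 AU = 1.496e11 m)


M = 1.48 * 1.989e30 kg = 2.94372e+30 kg; r = 2.2 AU * 1.496e11 m/AU = 3.2912e+11 m. U = -GM*m/r = -(6.674e-11 * 2.94372e+30 * 6000.0) / 3.2912e+11 = -3.582e+12

-3.582e+12 J


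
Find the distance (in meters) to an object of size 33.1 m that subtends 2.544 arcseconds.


D = size / theta_rad, theta_rad = 2.544 * pi/(180*3600) = 1.233e-05, D = 2.684e+06

2.684e+06 m


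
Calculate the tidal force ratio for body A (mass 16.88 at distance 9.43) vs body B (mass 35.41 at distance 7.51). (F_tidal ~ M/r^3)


Ratio = (M1/r1^3) / (M2/r2^3) = (16.88/9.43^3) / (35.41/7.51^3) = 0.2408

0.2408


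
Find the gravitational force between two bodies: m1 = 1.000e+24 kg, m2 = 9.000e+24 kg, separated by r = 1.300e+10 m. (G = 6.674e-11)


F = G*m1*m2/r^2 = 6.674e-11 * 1.000e+24 * 9.000e+24 / (1.300e+10)^2 = 6.674e-11 * 9.000e+48 / 1.690e+20 = 3.554e+18

3.554e+18 N


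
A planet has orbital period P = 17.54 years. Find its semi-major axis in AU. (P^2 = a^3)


a = P^(2/3) = 17.54^(2/3) = 6.7508

6.7508 AU


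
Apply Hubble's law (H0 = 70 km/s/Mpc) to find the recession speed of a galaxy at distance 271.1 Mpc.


v = H0 * d = 70 * 271.1 = 18977.0

18977.0 km/s


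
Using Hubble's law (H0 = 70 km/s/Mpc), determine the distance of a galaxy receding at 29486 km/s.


d = v / H0 = 29486 / 70 = 421.2286

421.2286 Mpc


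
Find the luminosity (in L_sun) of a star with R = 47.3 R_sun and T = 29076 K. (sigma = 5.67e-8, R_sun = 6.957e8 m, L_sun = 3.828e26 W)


R = 47.3 * 6.957e8 m = 3.290661e+10 m. L = 4*pi*R^2*sigma*T^4 = 4*pi*(3.290661e+10)^2 * 5.67e-8 * 29076^4 = 5.514394748e+32 W. L/L_sun = 5.514394748e+32 / 3.828e26 = 1.441e+06

1.441e+06 L_sun


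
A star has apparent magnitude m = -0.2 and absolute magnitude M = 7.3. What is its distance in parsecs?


d = 10^((m - M + 5)/5) = 10^((-0.2 - 7.3 + 5)/5) = 0.3162

0.3162 pc


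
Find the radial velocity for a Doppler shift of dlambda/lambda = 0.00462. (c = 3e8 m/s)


v = (dlambda/lambda) * c = 0.00462 * 3e8 = 1.386e+06

1.386e+06 m/s


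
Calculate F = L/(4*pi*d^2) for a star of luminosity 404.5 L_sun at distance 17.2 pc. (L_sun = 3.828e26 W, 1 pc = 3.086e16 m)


F = L / (4*pi*d^2) = 1.548e+29 / (4*pi*(5.308e+17)^2) = 4.374e-08

4.374e-08 W/m^2


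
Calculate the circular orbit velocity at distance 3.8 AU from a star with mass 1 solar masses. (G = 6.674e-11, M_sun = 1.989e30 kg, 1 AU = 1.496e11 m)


v = sqrt(GM/r) = sqrt(6.674e-11 * 1.989e+30 / 5.685e+11) = 15281.0395

15281.0395 m/s


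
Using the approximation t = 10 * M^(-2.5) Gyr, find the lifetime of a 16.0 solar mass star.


t = 10 * M^(-2.5) = 10 * 16.0^(-2.5) = 0.0098

0.0098 Gyr


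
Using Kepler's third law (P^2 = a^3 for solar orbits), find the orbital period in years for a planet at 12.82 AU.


P = a^(3/2) = 12.82^1.5 = 45.902

45.902 years


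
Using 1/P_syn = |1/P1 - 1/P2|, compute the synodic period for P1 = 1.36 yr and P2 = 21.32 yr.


1/P_syn = |1/P1 - 1/P2| = |1/1.36 - 1/21.32| => P_syn = 1.4527

1.4527 years


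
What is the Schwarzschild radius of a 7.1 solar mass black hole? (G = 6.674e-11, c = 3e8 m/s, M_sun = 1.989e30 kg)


M = 7.1 * 1.989e30 kg = 1.41219e+31 kg. rs = 2GM/c^2 = 2 * 6.674e-11 * 1.41219e+31 / (3e8)^2 = 20944.3468

20944.3468 m


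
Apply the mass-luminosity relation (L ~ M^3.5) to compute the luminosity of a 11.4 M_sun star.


L/L_sun = (M/M_sun)^3.5 = 11.4^3.5 = 5002.2683

5002.2683 L_sun


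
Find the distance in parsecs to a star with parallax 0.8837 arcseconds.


d = 1/p = 1/0.8837 = 1.1316

1.1316 pc


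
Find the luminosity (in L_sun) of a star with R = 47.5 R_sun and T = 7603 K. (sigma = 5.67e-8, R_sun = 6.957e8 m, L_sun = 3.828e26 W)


R = 47.5 * 6.957e8 m = 3.304575e+10 m. L = 4*pi*R^2*sigma*T^4 = 4*pi*(3.304575e+10)^2 * 5.67e-8 * 7603^4 = 2.5999447e+30 W. L/L_sun = 2.5999447e+30 / 3.828e26 = 6791.9141

6791.9141 L_sun


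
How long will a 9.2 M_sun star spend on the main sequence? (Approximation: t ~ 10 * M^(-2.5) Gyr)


t = 10 * M^(-2.5) = 10 * 9.2^(-2.5) = 0.039

0.039 Gyr


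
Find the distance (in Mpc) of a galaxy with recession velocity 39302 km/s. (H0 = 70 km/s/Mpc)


d = v / H0 = 39302 / 70 = 561.4571

561.4571 Mpc


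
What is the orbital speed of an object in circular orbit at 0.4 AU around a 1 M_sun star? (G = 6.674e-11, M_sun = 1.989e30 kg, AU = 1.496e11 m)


v = sqrt(GM/r) = sqrt(6.674e-11 * 1.989e+30 / 5.984e+10) = 47099.3269

47099.3269 m/s


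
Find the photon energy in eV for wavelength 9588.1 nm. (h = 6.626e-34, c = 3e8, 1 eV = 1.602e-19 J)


E = hc/lambda = 6.626e-34 * 3e8 / 9.588e-06 = 2.073e-20 J = 0.1294 eV

0.1294 eV


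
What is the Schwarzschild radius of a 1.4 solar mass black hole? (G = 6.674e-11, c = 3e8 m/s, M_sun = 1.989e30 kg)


M = 1.4 * 1.989e30 kg = 2.7846e+30 kg. rs = 2GM/c^2 = 2 * 6.674e-11 * 2.7846e+30 / (3e8)^2 = 4129.8712

4129.8712 m


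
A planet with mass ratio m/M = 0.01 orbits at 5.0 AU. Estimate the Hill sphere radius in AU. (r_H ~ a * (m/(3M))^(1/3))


r_H = a * (m/3M)^(1/3) = 5.0 * (0.01/3)^(1/3) = 0.7469

0.7469 AU


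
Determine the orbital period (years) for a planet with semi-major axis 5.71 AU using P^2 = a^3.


P = a^(3/2) = 5.71^1.5 = 13.6444

13.6444 years


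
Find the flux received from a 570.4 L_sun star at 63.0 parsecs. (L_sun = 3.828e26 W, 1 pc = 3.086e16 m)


F = L / (4*pi*d^2) = 2.183e+29 / (4*pi*(1.944e+18)^2) = 4.597e-09

4.597e-09 W/m^2


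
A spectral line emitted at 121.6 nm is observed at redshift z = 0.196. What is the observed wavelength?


lam_obs = lam_emit * (1 + z) = 121.6 * (1 + 0.196) = 145.4336

145.4336 nm


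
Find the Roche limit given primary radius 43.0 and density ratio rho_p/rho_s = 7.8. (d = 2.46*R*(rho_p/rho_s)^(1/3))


d_Roche = 2.46 * 43.0 * 7.8^(1/3) = 209.7821

209.7821


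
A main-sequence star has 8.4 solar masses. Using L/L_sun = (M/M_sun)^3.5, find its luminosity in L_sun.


L/L_sun = (M/M_sun)^3.5 = 8.4^3.5 = 1717.8194

1717.8194 L_sun


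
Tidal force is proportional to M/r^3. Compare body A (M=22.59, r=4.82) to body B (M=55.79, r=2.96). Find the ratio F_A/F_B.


Ratio = (M1/r1^3) / (M2/r2^3) = (22.59/4.82^3) / (55.79/2.96^3) = 0.0938

0.0938


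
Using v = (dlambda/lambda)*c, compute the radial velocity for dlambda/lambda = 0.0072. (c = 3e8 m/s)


v = (dlambda/lambda) * c = 0.0072 * 3e8 = 2.160e+06

2.160e+06 m/s


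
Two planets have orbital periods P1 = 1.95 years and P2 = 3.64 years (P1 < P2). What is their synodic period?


1/P_syn = |1/P1 - 1/P2| = |1/1.95 - 1/3.64| => P_syn = 4.2

4.2 years


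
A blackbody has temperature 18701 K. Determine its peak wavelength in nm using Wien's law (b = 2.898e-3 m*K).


lam_max = b / T = 2.898e-3 / 18701 = 1.550e-07 m = 154.965 nm

154.965 nm


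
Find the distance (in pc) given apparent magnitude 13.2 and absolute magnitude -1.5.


d = 10^((m - M + 5)/5) = 10^((13.2 - -1.5 + 5)/5) = 8709.6359

8709.6359 pc


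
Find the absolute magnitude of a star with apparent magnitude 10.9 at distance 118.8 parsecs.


M = m - 5*log10(d) + 5 = 10.9 - 5*log10(118.8) + 5 = 5.5259

5.5259


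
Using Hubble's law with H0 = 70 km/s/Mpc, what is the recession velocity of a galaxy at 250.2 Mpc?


v = H0 * d = 70 * 250.2 = 17514.0

17514.0 km/s


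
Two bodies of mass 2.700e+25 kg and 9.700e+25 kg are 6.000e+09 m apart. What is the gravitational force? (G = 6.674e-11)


F = G*m1*m2/r^2 = 6.674e-11 * 2.700e+25 * 9.700e+25 / (6.000e+09)^2 = 6.674e-11 * 2.619e+51 / 3.600e+19 = 4.855e+21

4.855e+21 N


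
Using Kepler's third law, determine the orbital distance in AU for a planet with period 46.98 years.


a = P^(2/3) = 46.98^(2/3) = 13.0199

13.0199 AU


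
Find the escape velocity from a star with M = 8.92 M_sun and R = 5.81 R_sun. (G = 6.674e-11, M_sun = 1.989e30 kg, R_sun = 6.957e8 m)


M = 8.92 * 1.989e30 kg = 1.774188e+31 kg; R = 5.81 * 6.957e8 m = 4.042017e+09 m. v_esc = sqrt(2GM/R) = sqrt(2 * 6.674e-11 * 1.774188e+31 / 4.042017e+09) = 765435.9396

765435.9396 m/s


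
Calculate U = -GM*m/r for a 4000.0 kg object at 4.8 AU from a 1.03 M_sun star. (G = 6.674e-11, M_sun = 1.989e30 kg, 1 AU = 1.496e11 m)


M = 1.03 * 1.989e30 kg = 2.04867e+30 kg; r = 4.8 AU * 1.496e11 m/AU = 7.1808e+11 m. U = -GM*m/r = -(6.674e-11 * 2.04867e+30 * 4000.0) / 7.1808e+11 = -7.616e+11

-7.616e+11 J


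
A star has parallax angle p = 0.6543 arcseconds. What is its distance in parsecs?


d = 1/p = 1/0.6543 = 1.5284

1.5284 pc


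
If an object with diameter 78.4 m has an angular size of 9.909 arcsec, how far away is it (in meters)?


D = size / theta_rad, theta_rad = 9.909 * pi/(180*3600) = 4.804e-05, D = 1.632e+06

1.632e+06 m


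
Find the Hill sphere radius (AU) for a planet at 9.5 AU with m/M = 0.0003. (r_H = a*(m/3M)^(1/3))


r_H = a * (m/3M)^(1/3) = 9.5 * (0.0003/3)^(1/3) = 0.441

0.441 AU


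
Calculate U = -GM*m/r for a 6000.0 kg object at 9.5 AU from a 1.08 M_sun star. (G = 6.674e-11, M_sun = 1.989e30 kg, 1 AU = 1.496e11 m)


M = 1.08 * 1.989e30 kg = 2.14812e+30 kg; r = 9.5 AU * 1.496e11 m/AU = 1.4212e+12 m. U = -GM*m/r = -(6.674e-11 * 2.14812e+30 * 6000.0) / 1.4212e+12 = -6.053e+11

-6.053e+11 J


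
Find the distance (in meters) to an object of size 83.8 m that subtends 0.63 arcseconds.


D = size / theta_rad, theta_rad = 0.63 * pi/(180*3600) = 3.054e-06, D = 2.744e+07

2.744e+07 m


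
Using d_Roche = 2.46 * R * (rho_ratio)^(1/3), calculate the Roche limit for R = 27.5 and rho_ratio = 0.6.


d_Roche = 2.46 * 27.5 * 0.6^(1/3) = 57.0582

57.0582


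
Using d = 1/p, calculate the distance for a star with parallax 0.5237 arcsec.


d = 1/p = 1/0.5237 = 1.9095

1.9095 pc


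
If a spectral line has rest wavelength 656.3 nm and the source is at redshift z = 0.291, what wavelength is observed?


lam_obs = lam_emit * (1 + z) = 656.3 * (1 + 0.291) = 847.2833

847.2833 nm


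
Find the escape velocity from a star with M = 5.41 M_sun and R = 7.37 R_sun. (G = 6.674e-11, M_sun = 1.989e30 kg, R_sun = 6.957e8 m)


M = 5.41 * 1.989e30 kg = 1.076049e+31 kg; R = 7.37 * 6.957e8 m = 5.127309e+09 m. v_esc = sqrt(2GM/R) = sqrt(2 * 6.674e-11 * 1.076049e+31 / 5.127309e+09) = 529272.5585

529272.5585 m/s


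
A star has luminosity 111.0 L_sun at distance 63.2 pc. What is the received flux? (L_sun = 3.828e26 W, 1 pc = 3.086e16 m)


F = L / (4*pi*d^2) = 4.249e+28 / (4*pi*(1.950e+18)^2) = 8.889e-10

8.889e-10 W/m^2


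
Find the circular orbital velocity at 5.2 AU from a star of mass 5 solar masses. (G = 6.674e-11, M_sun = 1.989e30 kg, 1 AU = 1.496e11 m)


v = sqrt(GM/r) = sqrt(6.674e-11 * 9.945e+30 / 7.779e+11) = 29209.7625

29209.7625 m/s


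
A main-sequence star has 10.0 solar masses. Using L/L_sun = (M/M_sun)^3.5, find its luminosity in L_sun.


L/L_sun = (M/M_sun)^3.5 = 10.0^3.5 = 3162.2777

3162.2777 L_sun


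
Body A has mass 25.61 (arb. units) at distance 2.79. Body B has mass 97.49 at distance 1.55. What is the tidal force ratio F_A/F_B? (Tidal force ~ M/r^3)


Ratio = (M1/r1^3) / (M2/r2^3) = (25.61/2.79^3) / (97.49/1.55^3) = 0.045

0.045


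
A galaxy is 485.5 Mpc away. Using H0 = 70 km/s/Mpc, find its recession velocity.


v = H0 * d = 70 * 485.5 = 33985.0

33985.0 km/s


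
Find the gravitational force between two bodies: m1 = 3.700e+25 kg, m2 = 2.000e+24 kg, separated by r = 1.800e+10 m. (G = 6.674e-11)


F = G*m1*m2/r^2 = 6.674e-11 * 3.700e+25 * 2.000e+24 / (1.800e+10)^2 = 6.674e-11 * 7.400e+49 / 3.240e+20 = 1.524e+19

1.524e+19 N


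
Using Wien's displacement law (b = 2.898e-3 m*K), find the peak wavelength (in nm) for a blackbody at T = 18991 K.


lam_max = b / T = 2.898e-3 / 18991 = 1.526e-07 m = 152.5986 nm

152.5986 nm


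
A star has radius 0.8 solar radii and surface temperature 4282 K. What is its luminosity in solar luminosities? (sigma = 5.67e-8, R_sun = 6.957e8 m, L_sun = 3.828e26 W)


R = 0.8 * 6.957e8 m = 5.5656e+08 m. L = 4*pi*R^2*sigma*T^4 = 4*pi*(5.5656e+08)^2 * 5.67e-8 * 4282^4 = 7.419994023e+25 W. L/L_sun = 7.419994023e+25 / 3.828e26 = 0.1938

0.1938 L_sun


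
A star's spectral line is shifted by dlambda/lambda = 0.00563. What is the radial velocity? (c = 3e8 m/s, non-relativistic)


v = (dlambda/lambda) * c = 0.00563 * 3e8 = 1.689e+06

1.689e+06 m/s


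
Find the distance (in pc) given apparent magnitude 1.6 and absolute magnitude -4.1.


d = 10^((m - M + 5)/5) = 10^((1.6 - -4.1 + 5)/5) = 138.0384

138.0384 pc


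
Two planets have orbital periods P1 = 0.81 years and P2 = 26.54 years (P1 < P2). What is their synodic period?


1/P_syn = |1/P1 - 1/P2| = |1/0.81 - 1/26.54| => P_syn = 0.8355

0.8355 years


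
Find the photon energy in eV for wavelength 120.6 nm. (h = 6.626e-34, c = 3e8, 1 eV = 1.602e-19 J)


E = hc/lambda = 6.626e-34 * 3e8 / 1.206e-07 = 1.648e-18 J = 10.2888 eV

10.2888 eV
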